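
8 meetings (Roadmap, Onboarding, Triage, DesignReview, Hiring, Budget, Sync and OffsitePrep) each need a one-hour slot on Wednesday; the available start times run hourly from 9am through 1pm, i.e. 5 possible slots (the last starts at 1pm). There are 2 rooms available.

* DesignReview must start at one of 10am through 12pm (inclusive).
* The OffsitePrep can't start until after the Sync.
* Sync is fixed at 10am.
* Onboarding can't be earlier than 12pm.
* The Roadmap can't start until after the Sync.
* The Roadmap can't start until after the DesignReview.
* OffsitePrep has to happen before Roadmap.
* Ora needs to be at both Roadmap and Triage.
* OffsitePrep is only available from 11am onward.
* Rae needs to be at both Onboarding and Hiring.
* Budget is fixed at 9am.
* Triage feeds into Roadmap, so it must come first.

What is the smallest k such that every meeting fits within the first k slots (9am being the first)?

4 slots

The precedence chain requires at least 3 distinct slots.
With at most 2 per slot and 8 meetings, at least 4 slots are needed.
Onboarding can't be placed before 12pm — that is slot 4 counting from 9am — so the schedule must run through at least 4 slots.
4 works (last occupied slot: 12pm): for example Onboarding -> 12pm, Hiring -> 11am, Triage -> 9am, DesignReview -> 10am, Roadmap -> 12pm, Budget -> 9am, Sync -> 10am, OffsitePrep -> 11am.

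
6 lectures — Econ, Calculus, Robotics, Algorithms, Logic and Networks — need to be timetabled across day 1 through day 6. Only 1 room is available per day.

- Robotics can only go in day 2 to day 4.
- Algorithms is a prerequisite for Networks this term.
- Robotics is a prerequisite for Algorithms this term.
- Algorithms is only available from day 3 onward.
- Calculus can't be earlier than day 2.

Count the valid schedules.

40

Splitting on Calculus: it can be day 2 (8), day 3 (8), day 4 (8), day 5 (8), day 6 (8). Listing each branch's schedules as (Econ, Robotics, Algorithms, Logic, Networks) by day number:
Calculus=day 2: (1,3,4,5,6) (1,3,4,6,5) (1,3,5,4,6) (1,4,5,3,6) (3,4,5,1,6) (4,3,5,1,6) (5,3,4,1,6) (6,3,4,1,5) — 8.
Calculus=day 3: (1,2,4,5,6) (1,2,4,6,5) (1,2,5,4,6) (1,4,5,2,6) (2,4,5,1,6) (4,2,5,1,6) (5,2,4,1,6) (6,2,4,1,5) — 8.
Calculus=day 4: (1,2,3,5,6) (1,2,3,6,5) (1,2,5,3,6) (1,3,5,2,6) (2,3,5,1,6) (3,2,5,1,6) (5,2,3,1,6) (6,2,3,1,5) — 8.
Calculus=day 5: (1,2,3,4,6) (1,2,3,6,4) (1,2,4,3,6) (1,3,4,2,6) (2,3,4,1,6) (3,2,4,1,6) (4,2,3,1,6) (6,2,3,1,4) — 8.
Calculus=day 6: (1,2,3,4,5) (1,2,3,5,4) (1,2,4,3,5) (1,3,4,2,5) (2,3,4,1,5) (3,2,4,1,5) (4,2,3,1,5) (5,2,3,1,4) — 8.
Summing: 8 + 8 + 8 + 8 + 8 = 40.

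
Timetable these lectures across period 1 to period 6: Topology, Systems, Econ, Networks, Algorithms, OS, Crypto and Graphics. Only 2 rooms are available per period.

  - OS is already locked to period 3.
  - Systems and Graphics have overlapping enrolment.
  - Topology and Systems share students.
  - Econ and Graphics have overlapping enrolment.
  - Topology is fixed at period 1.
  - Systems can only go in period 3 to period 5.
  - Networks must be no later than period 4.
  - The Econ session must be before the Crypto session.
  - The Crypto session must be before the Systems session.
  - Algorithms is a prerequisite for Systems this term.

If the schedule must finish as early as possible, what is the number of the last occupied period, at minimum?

4

The precedence chain requires at least 3 distinct periods.
With at most 2 per period and 8 lectures, at least 4 periods are needed.
4 works (last occupied period: period 4): for example Econ=period 1; Algorithms=period 2; Topology=period 1; Systems=period 3; Graphics=period 4; Networks=period 4; Crypto=period 2; OS=period 3.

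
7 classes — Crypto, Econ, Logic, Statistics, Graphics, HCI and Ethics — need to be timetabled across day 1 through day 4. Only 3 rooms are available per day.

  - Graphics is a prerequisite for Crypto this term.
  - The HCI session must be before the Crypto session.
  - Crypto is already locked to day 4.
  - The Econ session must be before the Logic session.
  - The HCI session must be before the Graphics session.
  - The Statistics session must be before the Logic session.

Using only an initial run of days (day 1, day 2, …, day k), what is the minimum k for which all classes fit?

4

The precedence chain requires at least 3 distinct days.
With at most 3 per day and 7 classes, at least 3 days are needed.
Crypto can't be placed before day 4, so the schedule must run through at least day 4.
4 works (last occupied day: day 4): for example Crypto -> day 4, Logic -> day 2, HCI -> day 1, Econ -> day 1, Graphics -> day 2, Ethics -> day 2, Statistics -> day 1.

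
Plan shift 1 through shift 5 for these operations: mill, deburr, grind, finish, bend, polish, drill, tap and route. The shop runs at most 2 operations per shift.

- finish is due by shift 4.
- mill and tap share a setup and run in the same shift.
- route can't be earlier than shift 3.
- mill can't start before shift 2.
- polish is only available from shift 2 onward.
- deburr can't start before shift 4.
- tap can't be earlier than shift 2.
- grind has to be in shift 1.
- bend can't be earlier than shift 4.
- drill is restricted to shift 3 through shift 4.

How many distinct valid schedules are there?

56

Splitting on mill: it can be shift 2 (46), shift 3 (6), shift 4 (2), shift 5 (2). Listing each branch's schedules as (deburr, grind, finish, bend, polish, drill, tap, route) by shift number:
mill=shift 2: (4,1,1,4,3,3,2,5) (4,1,1,4,5,3,2,3) (4,1,1,4,5,3,2,5) (4,1,1,5,3,3,2,4) (4,1,1,5,3,3,2,5) (4,1,1,5,3,4,2,3) (4,1,1,5,3,4,2,5) (4,1,1,5,4,3,2,3) (4,1,1,5,4,3,2,5) (4,1,1,5,5,3,2,3) (4,1,1,5,5,3,2,4) (4,1,1,5,5,4,2,3) (4,1,3,4,5,3,2,5) (4,1,3,5,3,4,2,5) (4,1,3,5,4,3,2,5) (4,1,3,5,5,3,2,4) (4,1,3,5,5,4,2,3) (4,1,4,5,3,3,2,5) (4,1,4,5,5,3,2,3) (5,1,1,4,3,3,2,4) (5,1,1,4,3,3,2,5) (5,1,1,4,3,4,2,3) (5,1,1,4,3,4,2,5) (5,1,1,4,4,3,2,3) (5,1,1,4,4,3,2,5) (5,1,1,4,5,3,2,3) (5,1,1,4,5,3,2,4) (5,1,1,4,5,4,2,3) (5,1,1,5,3,3,2,4) (5,1,1,5,3,4,2,3) (5,1,1,5,3,4,2,4) (5,1,1,5,4,3,2,3) (5,1,1,5,4,3,2,4) (5,1,1,5,4,4,2,3) (5,1,3,4,3,4,2,5) (5,1,3,4,4,3,2,5) (5,1,3,4,5,3,2,4) (5,1,3,4,5,4,2,3) (5,1,3,5,3,4,2,4) (5,1,3,5,4,3,2,4) (5,1,3,5,4,4,2,3) (5,1,4,4,3,3,2,5) (5,1,4,4,5,3,2,3) (5,1,4,5,3,3,2,4) (5,1,4,5,3,4,2,3) (5,1,4,5,4,3,2,3) — 46.
mill=shift 3: (4,1,1,5,2,4,3,5) (4,1,2,5,2,4,3,5) (5,1,1,4,2,4,3,5) (5,1,1,5,2,4,3,4) (5,1,2,4,2,4,3,5) (5,1,2,5,2,4,3,4) — 6.
mill=shift 4: (5,1,1,5,2,3,4,3) (5,1,2,5,2,3,4,3) — 2.
mill=shift 5: (4,1,1,4,2,3,5,3) (4,1,2,4,2,3,5,3) — 2.
Summing: 46 + 6 + 2 + 2 = 56.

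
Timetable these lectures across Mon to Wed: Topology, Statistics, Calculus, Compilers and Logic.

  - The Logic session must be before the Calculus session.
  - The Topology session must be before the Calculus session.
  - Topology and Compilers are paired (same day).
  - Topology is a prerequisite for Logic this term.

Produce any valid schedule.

Compilers in Mon; Calculus in Wed; Topology in Mon; Statistics in Mon; Logic in Tue

Checking: Topology(Mon) before Calculus(Wed); Logic(Tue) before Calculus(Wed); Topology(Mon) before Logic(Tue); Topology = Compilers = Mon.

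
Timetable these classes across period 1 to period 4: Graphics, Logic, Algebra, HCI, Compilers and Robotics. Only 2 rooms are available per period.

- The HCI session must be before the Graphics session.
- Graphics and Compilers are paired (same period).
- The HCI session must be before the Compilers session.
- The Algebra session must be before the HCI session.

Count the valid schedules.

Splitting on Graphics: it can be period 3 (7), period 4 (21). Listing each branch's schedules as (Logic, Algebra, HCI, Compilers, Robotics) by period number:
Graphics=period 3: (1,1,2,3,2) (1,1,2,3,4) (2,1,2,3,1) (2,1,2,3,4) (4,1,2,3,1) (4,1,2,3,2) (4,1,2,3,4) — 7.
Graphics=period 4: (1,1,2,4,2) (1,1,2,4,3) (1,1,3,4,2) (1,1,3,4,3) (1,2,3,4,1) (1,2,3,4,2) (1,2,3,4,3) (2,1,2,4,1) (2,1,2,4,3) (2,1,3,4,1) (2,1,3,4,2) (2,1,3,4,3) (2,2,3,4,1) (2,2,3,4,3) (3,1,2,4,1) (3,1,2,4,2) (3,1,2,4,3) (3,1,3,4,1) (3,1,3,4,2) (3,2,3,4,1) (3,2,3,4,2) — 21.
Summing: 7 + 21 = 28.

28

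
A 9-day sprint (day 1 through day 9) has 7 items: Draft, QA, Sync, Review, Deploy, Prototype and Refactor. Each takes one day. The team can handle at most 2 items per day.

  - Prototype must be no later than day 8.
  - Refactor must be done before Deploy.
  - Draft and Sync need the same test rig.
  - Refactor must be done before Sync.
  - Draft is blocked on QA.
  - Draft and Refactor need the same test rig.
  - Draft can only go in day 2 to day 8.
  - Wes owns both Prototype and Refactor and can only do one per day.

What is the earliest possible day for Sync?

Precedence pushes Sync to at least day 2.
Sync at day 2 is achievable: QA -> day 1, Prototype -> day 2, Sync -> day 2, Deploy -> day 3, Draft -> day 3, Review -> day 4, Refactor -> day 1.

day 2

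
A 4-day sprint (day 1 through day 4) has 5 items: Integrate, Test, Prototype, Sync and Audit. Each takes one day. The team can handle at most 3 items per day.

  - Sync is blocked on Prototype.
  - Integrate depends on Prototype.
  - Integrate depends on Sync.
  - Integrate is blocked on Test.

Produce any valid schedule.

Sync in day 2; Audit in day 1; Test in day 1; Prototype in day 1; Integrate in day 3

Checking: Prototype(day 1) before Sync(day 2); Test(day 1) before Integrate(day 3); Sync(day 2) before Integrate(day 3); Prototype(day 1) before Integrate(day 3); max 3 per day (cap 3).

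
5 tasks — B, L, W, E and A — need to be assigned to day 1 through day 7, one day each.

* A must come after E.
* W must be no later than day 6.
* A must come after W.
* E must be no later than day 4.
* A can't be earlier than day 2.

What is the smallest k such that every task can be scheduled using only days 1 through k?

The precedence chain requires at least 2 distinct days.
2 works (last occupied day: day 2): for example E in day 1; B in day 1; L in day 1; A in day 2; W in day 1.

2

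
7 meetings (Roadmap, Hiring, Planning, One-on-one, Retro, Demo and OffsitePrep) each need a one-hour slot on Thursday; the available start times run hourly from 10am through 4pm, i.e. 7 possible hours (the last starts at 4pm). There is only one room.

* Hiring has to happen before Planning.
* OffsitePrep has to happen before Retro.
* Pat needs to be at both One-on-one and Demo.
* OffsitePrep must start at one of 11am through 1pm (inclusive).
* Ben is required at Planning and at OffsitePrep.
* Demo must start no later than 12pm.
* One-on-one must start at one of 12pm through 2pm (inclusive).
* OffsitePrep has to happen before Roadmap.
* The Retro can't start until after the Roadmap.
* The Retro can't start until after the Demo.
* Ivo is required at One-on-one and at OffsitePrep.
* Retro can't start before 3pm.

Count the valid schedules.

Splitting on Roadmap: it can be 12pm (4), 1pm (10), 2pm (14), 3pm (14). Listing each branch's schedules as (Hiring, Planning, One-on-one, Retro, Demo, OffsitePrep):
Roadmap=12pm: (1pm,3pm,2pm,4pm,10am,11am) (1pm,4pm,2pm,3pm,10am,11am) (2pm,3pm,1pm,4pm,10am,11am) (2pm,4pm,1pm,3pm,10am,11am) — 4.
Roadmap=1pm: (10am,3pm,2pm,4pm,11am,12pm) (10am,3pm,2pm,4pm,12pm,11am) (10am,4pm,2pm,3pm,11am,12pm) (10am,4pm,2pm,3pm,12pm,11am) (11am,3pm,2pm,4pm,10am,12pm) (11am,4pm,2pm,3pm,10am,12pm) (12pm,3pm,2pm,4pm,10am,11am) (12pm,4pm,2pm,3pm,10am,11am) (2pm,3pm,12pm,4pm,10am,11am) (2pm,4pm,12pm,3pm,10am,11am) — 10.
Roadmap=2pm: (10am,3pm,12pm,4pm,11am,1pm) (10am,3pm,1pm,4pm,11am,12pm) (10am,3pm,1pm,4pm,12pm,11am) (10am,4pm,12pm,3pm,11am,1pm) (10am,4pm,1pm,3pm,11am,12pm) (10am,4pm,1pm,3pm,12pm,11am) (11am,3pm,12pm,4pm,10am,1pm) (11am,3pm,1pm,4pm,10am,12pm) (11am,4pm,12pm,3pm,10am,1pm) (11am,4pm,1pm,3pm,10am,12pm) (12pm,3pm,1pm,4pm,10am,11am) (12pm,4pm,1pm,3pm,10am,11am) (1pm,3pm,12pm,4pm,10am,11am) (1pm,4pm,12pm,3pm,10am,11am) — 14.
Roadmap=3pm: (10am,11am,2pm,4pm,12pm,1pm) (10am,12pm,2pm,4pm,11am,1pm) (10am,1pm,2pm,4pm,11am,12pm) (10am,1pm,2pm,4pm,12pm,11am) (10am,2pm,12pm,4pm,11am,1pm) (10am,2pm,1pm,4pm,11am,12pm) (10am,2pm,1pm,4pm,12pm,11am) (11am,12pm,2pm,4pm,10am,1pm) (11am,1pm,2pm,4pm,10am,12pm) (11am,2pm,12pm,4pm,10am,1pm) (11am,2pm,1pm,4pm,10am,12pm) (12pm,1pm,2pm,4pm,10am,11am) (12pm,2pm,1pm,4pm,10am,11am) (1pm,2pm,12pm,4pm,10am,11am) — 14.
Summing: 4 + 10 + 14 + 14 = 42.

42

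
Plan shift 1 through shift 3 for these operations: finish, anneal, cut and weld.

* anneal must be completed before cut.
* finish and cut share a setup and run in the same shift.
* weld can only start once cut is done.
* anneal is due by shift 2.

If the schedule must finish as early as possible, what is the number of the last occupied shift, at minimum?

The precedence chain requires at least 3 distinct shifts.
3 works (last occupied shift: shift 3): for example weld=shift 3, cut=shift 2, finish=shift 2, anneal=shift 1.

shift 3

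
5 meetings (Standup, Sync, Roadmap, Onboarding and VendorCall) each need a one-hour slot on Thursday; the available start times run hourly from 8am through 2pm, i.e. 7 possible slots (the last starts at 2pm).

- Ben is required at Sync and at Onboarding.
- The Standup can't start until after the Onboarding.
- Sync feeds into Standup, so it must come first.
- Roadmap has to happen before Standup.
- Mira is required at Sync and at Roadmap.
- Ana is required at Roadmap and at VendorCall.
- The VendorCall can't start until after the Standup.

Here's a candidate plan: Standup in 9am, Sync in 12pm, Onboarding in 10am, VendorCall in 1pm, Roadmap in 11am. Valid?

No. Sync feeds into Standup, so it must come first is not satisfied.

Mira is required at Sync and at Roadmap — holds.
The VendorCall can't start until after the Standup — holds.
Ben is required at Sync and at Onboarding — holds.
The Standup can't start until after the Onboarding — violated.
Sync feeds into Standup, so it must come first — violated.
Ana is required at Roadmap and at VendorCall — holds.
Roadmap has to happen before Standup — violated.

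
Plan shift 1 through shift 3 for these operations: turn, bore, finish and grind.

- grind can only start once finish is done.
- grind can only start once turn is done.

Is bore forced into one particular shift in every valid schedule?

No

bore can be shift 1 (e.g. finish=shift 1, bore=shift 1, turn=shift 1, grind=shift 2) or shift 2 (e.g. grind -> shift 2, finish -> shift 1, bore -> shift 2, turn -> shift 1).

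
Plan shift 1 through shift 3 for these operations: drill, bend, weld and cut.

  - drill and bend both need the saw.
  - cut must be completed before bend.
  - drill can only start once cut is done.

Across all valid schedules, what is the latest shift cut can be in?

Downstream work caps cut at shift 2.
cut at shift 1 is achievable: cut=shift 1; drill=shift 2; weld=shift 1; bend=shift 3.
Nothing later works — the conflict constraints rule out every shift after shift 1.

shift 1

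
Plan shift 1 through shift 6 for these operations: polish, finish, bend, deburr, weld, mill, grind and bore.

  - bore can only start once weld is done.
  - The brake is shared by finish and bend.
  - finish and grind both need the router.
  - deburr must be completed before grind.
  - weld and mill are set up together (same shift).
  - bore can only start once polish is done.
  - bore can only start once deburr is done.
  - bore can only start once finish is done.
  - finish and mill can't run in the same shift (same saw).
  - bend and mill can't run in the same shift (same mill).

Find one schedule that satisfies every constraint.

mill in shift 2, polish in shift 1, finish in shift 1, grind in shift 2, weld in shift 2, bore in shift 3, bend in shift 3, deburr in shift 1

Checking: deburr(shift 1) before grind(shift 2); weld(shift 2) before bore(shift 3); deburr(shift 1) before bore(shift 3); polish(shift 1) before bore(shift 3); finish(shift 1) before bore(shift 3); bend(shift 3) != mill(shift 2); finish(shift 1) != mill(shift 2); finish(shift 1) != bend(shift 3); finish(shift 1) != grind(shift 2); weld = mill = shift 2.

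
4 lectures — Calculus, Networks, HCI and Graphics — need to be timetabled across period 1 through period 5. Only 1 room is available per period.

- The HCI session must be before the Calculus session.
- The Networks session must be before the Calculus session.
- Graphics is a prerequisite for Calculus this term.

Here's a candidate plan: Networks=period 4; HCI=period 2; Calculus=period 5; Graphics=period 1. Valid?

Graphics is a prerequisite for Calculus this term — holds.
The Networks session must be before the Calculus session — holds.
Only 1 room is available per period — holds.
The HCI session must be before the Calculus session — holds.

Yes, all constraints hold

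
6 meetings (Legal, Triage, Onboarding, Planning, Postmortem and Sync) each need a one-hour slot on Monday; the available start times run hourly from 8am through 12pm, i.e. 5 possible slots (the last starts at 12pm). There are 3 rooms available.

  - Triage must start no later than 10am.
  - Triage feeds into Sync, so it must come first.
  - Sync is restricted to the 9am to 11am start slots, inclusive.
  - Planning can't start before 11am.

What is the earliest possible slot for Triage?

8am

Triage's own window allows nothing later than 10am.
Triage at 8am is achievable: Sync=9am, Planning=11am, Postmortem=9am, Onboarding=8am, Legal=8am, Triage=8am.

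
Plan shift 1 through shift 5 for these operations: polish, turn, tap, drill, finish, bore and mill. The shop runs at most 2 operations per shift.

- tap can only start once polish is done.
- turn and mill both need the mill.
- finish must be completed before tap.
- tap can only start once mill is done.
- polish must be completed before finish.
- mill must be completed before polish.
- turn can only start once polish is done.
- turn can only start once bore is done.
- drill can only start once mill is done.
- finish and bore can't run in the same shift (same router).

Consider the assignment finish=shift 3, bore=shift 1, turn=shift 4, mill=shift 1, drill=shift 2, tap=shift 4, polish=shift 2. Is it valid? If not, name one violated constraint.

polish must be completed before finish — holds.
The shop runs at most 2 operations per shift — holds.
tap can only start once polish is done — holds.
finish and bore can't run in the same shift (same router) — holds.
finish must be completed before tap — holds.
turn can only start once bore is done — holds.
tap can only start once mill is done — holds.
turn can only start once polish is done — holds.
drill can only start once mill is done — holds.
turn and mill both need the mill — holds.
mill must be completed before polish — holds.

Yes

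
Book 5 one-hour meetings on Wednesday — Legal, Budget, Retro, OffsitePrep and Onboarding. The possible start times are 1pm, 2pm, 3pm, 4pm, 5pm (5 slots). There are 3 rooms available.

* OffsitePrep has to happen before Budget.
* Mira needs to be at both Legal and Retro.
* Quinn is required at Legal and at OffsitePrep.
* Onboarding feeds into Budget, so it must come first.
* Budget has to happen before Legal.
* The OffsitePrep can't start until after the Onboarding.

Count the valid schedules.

Splitting on Legal: it can be 4pm (4), 5pm (16). Listing each branch's schedules as (Budget, Retro, OffsitePrep, Onboarding):
Legal=4pm: (3pm,1pm,2pm,1pm) (3pm,2pm,2pm,1pm) (3pm,3pm,2pm,1pm) (3pm,5pm,2pm,1pm) — 4.
Legal=5pm: (3pm,1pm,2pm,1pm) (3pm,2pm,2pm,1pm) (3pm,3pm,2pm,1pm) (3pm,4pm,2pm,1pm) (4pm,1pm,2pm,1pm) (4pm,1pm,3pm,1pm) (4pm,1pm,3pm,2pm) (4pm,2pm,2pm,1pm) (4pm,2pm,3pm,1pm) (4pm,2pm,3pm,2pm) (4pm,3pm,2pm,1pm) (4pm,3pm,3pm,1pm) (4pm,3pm,3pm,2pm) (4pm,4pm,2pm,1pm) (4pm,4pm,3pm,1pm) (4pm,4pm,3pm,2pm) — 16.
Summing: 4 + 16 = 20.

20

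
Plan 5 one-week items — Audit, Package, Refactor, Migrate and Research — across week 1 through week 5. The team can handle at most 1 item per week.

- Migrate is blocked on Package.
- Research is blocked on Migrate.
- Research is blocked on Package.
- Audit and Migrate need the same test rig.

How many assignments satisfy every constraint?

Splitting on Audit: it can be week 1 (4), week 2 (4), week 3 (4), week 4 (4), week 5 (4). Listing each branch's schedules as (Package, Refactor, Migrate, Research) by week number:
Audit=week 1: (2,3,4,5) (2,4,3,5) (2,5,3,4) (3,2,4,5) — 4.
Audit=week 2: (1,3,4,5) (1,4,3,5) (1,5,3,4) (3,1,4,5) — 4.
Audit=week 3: (1,2,4,5) (1,4,2,5) (1,5,2,4) (2,1,4,5) — 4.
Audit=week 4: (1,2,3,5) (1,3,2,5) (1,5,2,3) (2,1,3,5) — 4.
Audit=week 5: (1,2,3,4) (1,3,2,4) (1,4,2,3) (2,1,3,4) — 4.
Summing: 4 + 4 + 4 + 4 + 4 = 20.

20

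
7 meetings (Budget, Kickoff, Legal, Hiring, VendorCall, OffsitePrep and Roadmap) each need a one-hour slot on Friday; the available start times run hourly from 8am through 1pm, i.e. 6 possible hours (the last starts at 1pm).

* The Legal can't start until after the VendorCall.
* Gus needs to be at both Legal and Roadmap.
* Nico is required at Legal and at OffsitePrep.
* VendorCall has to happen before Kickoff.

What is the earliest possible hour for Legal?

Precedence pushes Legal to at least 9am.
Legal at 9am is achievable: Budget in 8am, VendorCall in 8am, OffsitePrep in 8am, Roadmap in 8am, Legal in 9am, Hiring in 8am, Kickoff in 9am.

9am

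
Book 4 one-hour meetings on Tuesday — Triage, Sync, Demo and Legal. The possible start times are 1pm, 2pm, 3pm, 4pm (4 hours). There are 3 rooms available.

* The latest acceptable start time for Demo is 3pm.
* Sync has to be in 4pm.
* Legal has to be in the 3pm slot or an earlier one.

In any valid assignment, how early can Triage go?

1pm

Triage at 1pm is achievable: Demo -> 1pm, Legal -> 1pm, Sync -> 4pm, Triage -> 1pm.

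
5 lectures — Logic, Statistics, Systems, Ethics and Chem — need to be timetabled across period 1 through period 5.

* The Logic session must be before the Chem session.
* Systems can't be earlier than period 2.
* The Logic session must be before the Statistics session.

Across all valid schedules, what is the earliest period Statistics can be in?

period 2

Precedence pushes Statistics to at least period 2.
Statistics at period 2 is achievable: Ethics in period 1, Systems in period 2, Statistics in period 2, Chem in period 2, Logic in period 1.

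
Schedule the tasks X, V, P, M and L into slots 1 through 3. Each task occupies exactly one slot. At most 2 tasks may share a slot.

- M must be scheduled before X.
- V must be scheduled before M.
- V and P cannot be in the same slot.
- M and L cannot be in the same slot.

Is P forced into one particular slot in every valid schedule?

P can be 2 (e.g. M -> 2, L -> 1, P -> 2, X -> 3, V -> 1) or 3 (e.g. P -> 3; M -> 2; X -> 3; V -> 1; L -> 1).

No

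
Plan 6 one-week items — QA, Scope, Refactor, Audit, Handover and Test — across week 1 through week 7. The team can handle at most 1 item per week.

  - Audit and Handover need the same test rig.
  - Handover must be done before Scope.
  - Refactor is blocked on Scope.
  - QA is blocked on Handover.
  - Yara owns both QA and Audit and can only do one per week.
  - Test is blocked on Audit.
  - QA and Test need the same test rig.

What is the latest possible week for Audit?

week 6

Downstream work caps Audit at week 6.
Audit at week 6 is achievable: Audit -> week 6, Scope -> week 2, Handover -> week 1, QA -> week 3, Refactor -> week 4, Test -> week 7.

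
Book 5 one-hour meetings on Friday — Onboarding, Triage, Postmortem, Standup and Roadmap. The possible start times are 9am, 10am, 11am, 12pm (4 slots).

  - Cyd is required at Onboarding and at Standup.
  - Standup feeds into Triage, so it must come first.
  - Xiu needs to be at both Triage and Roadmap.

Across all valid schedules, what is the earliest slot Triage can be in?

Precedence pushes Triage to at least 10am.
Triage at 10am is achievable: Triage in 10am; Onboarding in 10am; Postmortem in 9am; Roadmap in 9am; Standup in 9am.

10am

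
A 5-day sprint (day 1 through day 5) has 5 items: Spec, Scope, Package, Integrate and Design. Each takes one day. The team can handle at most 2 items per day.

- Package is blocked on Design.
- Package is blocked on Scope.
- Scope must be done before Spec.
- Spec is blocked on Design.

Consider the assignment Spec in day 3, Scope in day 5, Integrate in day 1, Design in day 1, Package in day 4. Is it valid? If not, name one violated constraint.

Package is blocked on Design — holds.
Spec is blocked on Design — holds.
Scope must be done before Spec — violated.
The team can handle at most 2 items per day — holds.
Package is blocked on Scope — violated.

No. Scope must be done before Spec is not satisfied.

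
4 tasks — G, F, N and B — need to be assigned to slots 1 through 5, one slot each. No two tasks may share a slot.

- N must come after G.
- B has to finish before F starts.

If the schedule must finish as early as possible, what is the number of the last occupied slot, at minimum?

The precedence chain requires at least 2 distinct slots.
With at most 1 per slot and 4 tasks, at least 4 slots are needed.
4 works (last occupied slot: 4): for example F=3, N=4, G=1, B=2.

4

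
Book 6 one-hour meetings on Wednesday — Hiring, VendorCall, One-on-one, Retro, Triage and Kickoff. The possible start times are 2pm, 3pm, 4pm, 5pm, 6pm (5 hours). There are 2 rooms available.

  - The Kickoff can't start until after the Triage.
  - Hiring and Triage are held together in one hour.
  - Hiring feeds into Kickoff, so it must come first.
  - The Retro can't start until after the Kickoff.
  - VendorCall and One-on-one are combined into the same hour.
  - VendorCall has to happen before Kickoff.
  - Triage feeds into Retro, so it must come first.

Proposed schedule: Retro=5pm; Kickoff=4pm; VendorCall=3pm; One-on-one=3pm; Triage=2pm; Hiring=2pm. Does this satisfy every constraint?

Triage feeds into Retro, so it must come first — holds.
Hiring and Triage are held together in one hour — holds.
Hiring feeds into Kickoff, so it must come first — holds.
VendorCall and One-on-one are combined into the same hour — holds.
There are 2 rooms available — holds.
The Retro can't start until after the Kickoff — holds.
VendorCall has to happen before Kickoff — holds.
The Kickoff can't start until after the Triage — holds.

Valid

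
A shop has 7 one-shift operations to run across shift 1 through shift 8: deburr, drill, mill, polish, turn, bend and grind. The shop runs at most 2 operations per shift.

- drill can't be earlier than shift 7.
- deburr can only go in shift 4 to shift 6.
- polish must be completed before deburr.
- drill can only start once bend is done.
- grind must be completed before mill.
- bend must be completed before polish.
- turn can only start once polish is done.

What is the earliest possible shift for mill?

Precedence pushes mill to at least shift 2.
mill at shift 2 is achievable: polish -> shift 2; grind -> shift 1; bend -> shift 1; mill -> shift 2; deburr -> shift 4; turn -> shift 3; drill -> shift 7.

shift 2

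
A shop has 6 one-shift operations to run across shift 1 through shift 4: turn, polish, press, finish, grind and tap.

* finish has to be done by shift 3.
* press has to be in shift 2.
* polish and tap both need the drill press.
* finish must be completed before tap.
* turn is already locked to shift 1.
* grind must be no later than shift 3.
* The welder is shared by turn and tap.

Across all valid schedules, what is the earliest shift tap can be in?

shift 2

Precedence pushes tap to at least shift 2.
tap at shift 2 is achievable: press=shift 2; finish=shift 1; tap=shift 2; polish=shift 1; turn=shift 1; grind=shift 1.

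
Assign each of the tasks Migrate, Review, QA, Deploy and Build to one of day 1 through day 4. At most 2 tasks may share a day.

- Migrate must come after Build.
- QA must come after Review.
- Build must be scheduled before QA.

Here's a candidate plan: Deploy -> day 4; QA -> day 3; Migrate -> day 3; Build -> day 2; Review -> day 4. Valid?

No. QA must come after Review is not satisfied.

Build must be scheduled before QA — holds.
At most 2 tasks may share a day — holds.
Migrate must come after Build — holds.
QA must come after Review — violated.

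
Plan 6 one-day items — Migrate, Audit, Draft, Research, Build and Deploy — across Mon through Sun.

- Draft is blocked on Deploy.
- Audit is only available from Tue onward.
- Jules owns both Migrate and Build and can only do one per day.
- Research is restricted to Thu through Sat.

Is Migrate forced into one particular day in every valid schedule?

No

Migrate can be Mon (e.g. Deploy -> Mon, Research -> Thu, Audit -> Tue, Build -> Tue, Migrate -> Mon, Draft -> Tue) or Tue (e.g. Research in Thu; Migrate in Tue; Draft in Tue; Audit in Tue; Build in Mon; Deploy in Mon).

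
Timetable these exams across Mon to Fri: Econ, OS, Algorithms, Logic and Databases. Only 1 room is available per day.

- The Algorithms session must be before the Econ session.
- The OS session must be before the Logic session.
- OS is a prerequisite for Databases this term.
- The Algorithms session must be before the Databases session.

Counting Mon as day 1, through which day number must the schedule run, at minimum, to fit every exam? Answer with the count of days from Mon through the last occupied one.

5 days

The precedence chain requires at least 2 distinct days.
With at most 1 per day and 5 exams, at least 5 days are needed.
5 works (last occupied day: Fri): for example Logic in Fri, Databases in Wed, OS in Mon, Algorithms in Tue, Econ in Thu.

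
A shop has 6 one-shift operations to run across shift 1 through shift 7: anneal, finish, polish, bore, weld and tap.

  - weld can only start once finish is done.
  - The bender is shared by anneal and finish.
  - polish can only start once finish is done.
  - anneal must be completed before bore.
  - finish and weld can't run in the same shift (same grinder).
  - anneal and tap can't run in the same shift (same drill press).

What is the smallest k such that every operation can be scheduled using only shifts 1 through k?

3 shifts

The precedence chain requires at least 2 distinct shifts.
Could 2 shifts be enough, i.e. nothing placed later than shift 2? No: bore must come after anneal (at shift 1 or later) → {shift 2}; anneal must come before bore (at shift 2 or earlier) → {shift 1}; weld must come after finish (at shift 1 or later) → {shift 2}; finish must come before weld (at shift 2 or earlier) → {shift 1}; finish can't share with anneal (shift 1) → nothing is left.
So 2 shifts is not enough.
3 works (last occupied shift: shift 3): for example finish -> shift 1, bore -> shift 3, anneal -> shift 2, tap -> shift 1, weld -> shift 2, polish -> shift 2.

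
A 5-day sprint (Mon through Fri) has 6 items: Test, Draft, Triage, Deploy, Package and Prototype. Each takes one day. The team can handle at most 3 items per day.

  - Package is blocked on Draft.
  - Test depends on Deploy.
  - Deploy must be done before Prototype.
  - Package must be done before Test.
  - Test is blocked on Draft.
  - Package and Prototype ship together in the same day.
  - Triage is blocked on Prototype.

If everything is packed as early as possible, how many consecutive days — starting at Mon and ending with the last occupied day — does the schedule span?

The precedence chain requires at least 3 distinct days.
With at most 3 per day and 6 tasks, at least 2 days are needed.
3 works (last occupied day: Wed): for example Test=Wed, Deploy=Mon, Prototype=Tue, Triage=Wed, Draft=Mon, Package=Tue.

3 days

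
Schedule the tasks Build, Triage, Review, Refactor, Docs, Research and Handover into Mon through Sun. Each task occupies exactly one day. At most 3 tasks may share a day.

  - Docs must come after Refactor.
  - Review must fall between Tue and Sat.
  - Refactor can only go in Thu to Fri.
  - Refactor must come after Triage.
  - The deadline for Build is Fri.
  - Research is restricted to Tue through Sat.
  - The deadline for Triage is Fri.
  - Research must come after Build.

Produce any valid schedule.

Docs in Fri; Review in Tue; Triage in Mon; Build in Mon; Handover in Mon; Refactor in Thu; Research in Tue

Checking: Triage(Mon) before Refactor(Thu); Build(Mon) before Research(Tue); Refactor(Thu) before Docs(Fri); Triage=Mon in [Mon,Fri]; Research=Tue in [Tue,Sat]; Refactor=Thu in [Thu,Fri]; Build=Mon in [Mon,Fri]; Review=Tue in [Tue,Sat]; max 3 per day (cap 3).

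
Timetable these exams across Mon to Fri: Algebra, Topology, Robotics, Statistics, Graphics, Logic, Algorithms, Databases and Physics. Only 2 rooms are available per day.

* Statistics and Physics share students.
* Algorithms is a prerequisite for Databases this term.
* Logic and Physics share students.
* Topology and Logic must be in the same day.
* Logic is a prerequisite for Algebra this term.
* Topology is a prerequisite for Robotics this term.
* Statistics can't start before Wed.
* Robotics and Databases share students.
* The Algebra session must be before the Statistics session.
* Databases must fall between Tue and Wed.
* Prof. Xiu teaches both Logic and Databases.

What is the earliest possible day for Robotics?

Precedence pushes Robotics to at least Tue.
Robotics at Tue is achievable: Physics -> Fri; Statistics -> Thu; Robotics -> Tue; Graphics -> Thu; Databases -> Wed; Algebra -> Wed; Algorithms -> Tue; Topology -> Mon; Logic -> Mon.

Tue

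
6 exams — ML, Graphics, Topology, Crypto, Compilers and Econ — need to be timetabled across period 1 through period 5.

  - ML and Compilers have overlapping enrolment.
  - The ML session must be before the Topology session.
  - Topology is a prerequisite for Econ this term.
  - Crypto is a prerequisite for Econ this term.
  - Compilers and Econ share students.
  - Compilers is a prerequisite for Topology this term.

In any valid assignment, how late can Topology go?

period 4

Precedence pushes Topology to at least period 2; downstream work caps Topology at period 4.
Topology at period 4 is achievable: Topology=period 4; Graphics=period 1; ML=period 1; Crypto=period 1; Econ=period 5; Compilers=period 2.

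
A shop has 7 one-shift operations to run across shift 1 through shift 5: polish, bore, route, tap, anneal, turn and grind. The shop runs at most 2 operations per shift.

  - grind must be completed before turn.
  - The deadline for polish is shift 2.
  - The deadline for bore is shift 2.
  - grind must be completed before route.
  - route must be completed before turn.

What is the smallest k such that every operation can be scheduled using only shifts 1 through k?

4

The precedence chain requires at least 3 distinct shifts.
With at most 2 per shift and 7 operations, at least 4 shifts are needed.
4 works (last occupied shift: shift 4): for example bore in shift 1, route in shift 3, anneal in shift 3, turn in shift 4, polish in shift 1, grind in shift 2, tap in shift 2.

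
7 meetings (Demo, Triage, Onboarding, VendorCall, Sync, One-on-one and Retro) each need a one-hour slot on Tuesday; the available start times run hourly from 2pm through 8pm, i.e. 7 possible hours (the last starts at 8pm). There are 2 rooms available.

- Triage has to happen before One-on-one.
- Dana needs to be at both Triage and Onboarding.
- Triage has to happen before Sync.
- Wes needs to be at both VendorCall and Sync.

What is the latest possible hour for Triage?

7pm

Downstream work caps Triage at 7pm.
Triage at 7pm is achievable: Sync=8pm, Triage=7pm, Demo=2pm, One-on-one=8pm, VendorCall=3pm, Onboarding=2pm, Retro=3pm.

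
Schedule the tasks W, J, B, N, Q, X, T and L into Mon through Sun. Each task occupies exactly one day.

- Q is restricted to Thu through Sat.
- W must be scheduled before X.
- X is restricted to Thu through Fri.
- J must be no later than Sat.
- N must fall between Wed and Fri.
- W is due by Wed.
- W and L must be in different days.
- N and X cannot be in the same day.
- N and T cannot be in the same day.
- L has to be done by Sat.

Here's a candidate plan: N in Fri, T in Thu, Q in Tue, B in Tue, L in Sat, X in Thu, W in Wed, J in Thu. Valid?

No — it violates: Q is restricted to Thu through Sat

W and L must be in different days — holds.
N and T cannot be in the same day — holds.
J must be no later than Sat — holds.
N must fall between Wed and Fri — holds.
X is restricted to Thu through Fri — holds.
W must be scheduled before X — holds.
W is due by Wed — holds.
N and X cannot be in the same day — holds.
L has to be done by Sat — holds.
Q is restricted to Thu through Sat — violated.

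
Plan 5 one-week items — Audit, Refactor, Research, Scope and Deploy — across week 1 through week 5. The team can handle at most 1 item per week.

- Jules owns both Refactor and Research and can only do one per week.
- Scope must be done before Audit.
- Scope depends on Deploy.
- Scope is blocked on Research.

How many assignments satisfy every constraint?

10

Splitting on Audit: it can be week 4 (2), week 5 (8). Listing each branch's schedules as (Refactor, Research, Scope, Deploy) by week number:
Audit=week 4: (5,1,3,2) (5,2,3,1) — 2.
Audit=week 5: (1,2,4,3) (1,3,4,2) (2,1,4,3) (2,3,4,1) (3,1,4,2) (3,2,4,1) (4,1,3,2) (4,2,3,1) — 8.
Summing: 2 + 8 = 10.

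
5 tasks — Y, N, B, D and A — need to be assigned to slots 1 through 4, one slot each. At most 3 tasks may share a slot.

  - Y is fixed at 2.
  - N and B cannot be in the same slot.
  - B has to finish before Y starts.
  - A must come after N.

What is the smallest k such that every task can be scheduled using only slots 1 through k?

3

The precedence chain requires at least 2 distinct slots.
With at most 3 per slot and 5 tasks, at least 2 slots are needed.
Could 2 slots be enough, i.e. nothing placed later than 2? No: Y's window within 2 slots is {2}; A must come after N (at 1 or later) → {2}; N must come before A (at 2 or earlier) → {1}; B must come before Y (at 2 or earlier) → {1}; B can't share with N (1) → nothing is left.
So 2 slots is not enough.
3 works (last occupied slot: 3): for example A=3, B=1, Y=2, D=1, N=2.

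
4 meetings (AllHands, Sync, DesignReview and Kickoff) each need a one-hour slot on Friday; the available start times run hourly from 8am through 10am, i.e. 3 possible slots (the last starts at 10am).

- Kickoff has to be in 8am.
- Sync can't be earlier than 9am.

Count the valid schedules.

18

Splitting on AllHands: it can be 8am (6), 9am (6), 10am (6). Listing each branch's schedules as (Sync, DesignReview, Kickoff):
AllHands=8am: (9am,8am,8am) (9am,9am,8am) (9am,10am,8am) (10am,8am,8am) (10am,9am,8am) (10am,10am,8am) — 6.
AllHands=9am: (9am,8am,8am) (9am,9am,8am) (9am,10am,8am) (10am,8am,8am) (10am,9am,8am) (10am,10am,8am) — 6.
AllHands=10am: (9am,8am,8am) (9am,9am,8am) (9am,10am,8am) (10am,8am,8am) (10am,9am,8am) (10am,10am,8am) — 6.
Summing: 6 + 6 + 6 = 18.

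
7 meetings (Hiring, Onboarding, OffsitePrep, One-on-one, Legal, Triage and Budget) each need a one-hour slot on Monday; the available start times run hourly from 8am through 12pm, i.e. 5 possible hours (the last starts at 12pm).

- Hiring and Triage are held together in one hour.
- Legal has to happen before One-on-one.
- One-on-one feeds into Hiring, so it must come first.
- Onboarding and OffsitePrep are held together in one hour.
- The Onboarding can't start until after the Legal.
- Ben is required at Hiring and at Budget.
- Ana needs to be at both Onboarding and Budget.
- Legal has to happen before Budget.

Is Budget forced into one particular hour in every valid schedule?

No

Budget can be 9am (e.g. One-on-one -> 9am; Hiring -> 10am; OffsitePrep -> 10am; Budget -> 9am; Onboarding -> 10am; Legal -> 8am; Triage -> 10am) or 10am (e.g. Legal in 8am, Onboarding in 9am, Triage in 11am, One-on-one in 9am, OffsitePrep in 9am, Budget in 10am, Hiring in 11am).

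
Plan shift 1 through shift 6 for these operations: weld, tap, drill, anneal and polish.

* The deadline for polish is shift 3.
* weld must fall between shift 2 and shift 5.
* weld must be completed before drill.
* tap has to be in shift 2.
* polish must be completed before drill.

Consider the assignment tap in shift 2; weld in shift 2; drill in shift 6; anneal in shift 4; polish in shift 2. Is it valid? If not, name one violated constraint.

Valid

weld must fall between shift 2 and shift 5 — holds.
tap has to be in shift 2 — holds.
polish must be completed before drill — holds.
weld must be completed before drill — holds.
The deadline for polish is shift 3 — holds.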